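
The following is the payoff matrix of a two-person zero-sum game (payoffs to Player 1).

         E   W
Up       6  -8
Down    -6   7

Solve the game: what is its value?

-2/9

Row minima: Up → -8, Down → -6; maximin = -6.
Column maxima: E → 6, W → 7; minimax = 6.
-6 ≠ 6, so there is no saddle point; optimal play is mixed.
Let Player 1 play Up with probability p. Expected payoff against E: 6p + (-6)(1−p) = 12p − 6; against W: (-8)p + 7(1−p) = −15p + 7.
Setting these equal: 12p − 6 = −15p + 7 ⇒ 27p = 13 ⇒ p = 13/27, and the value is (12)·(13/27) − 6 = -2/9.
For Player 2: with q = P(E), equating Up's and Down's payoffs gives 14q − 8 = −13q + 7 ⇒ q = 5/9.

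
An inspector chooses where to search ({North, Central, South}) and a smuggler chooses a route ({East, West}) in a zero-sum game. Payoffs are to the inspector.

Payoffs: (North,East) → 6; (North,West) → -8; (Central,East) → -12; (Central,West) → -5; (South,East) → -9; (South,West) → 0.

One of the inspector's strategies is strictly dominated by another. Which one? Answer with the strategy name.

Central

South gives a strictly higher payoff than Central against every column: -9 > -12, 0 > -5.
So Central is strictly dominated and the inspector never plays it.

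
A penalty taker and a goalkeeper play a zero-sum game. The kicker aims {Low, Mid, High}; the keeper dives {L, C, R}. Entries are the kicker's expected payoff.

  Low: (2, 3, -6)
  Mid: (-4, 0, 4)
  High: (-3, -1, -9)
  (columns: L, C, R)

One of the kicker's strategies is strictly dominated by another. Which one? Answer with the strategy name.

High

Low gives a strictly higher payoff than High against every column: 2 > -3, 3 > -1, -6 > -9.
So High is strictly dominated and the kicker never plays it.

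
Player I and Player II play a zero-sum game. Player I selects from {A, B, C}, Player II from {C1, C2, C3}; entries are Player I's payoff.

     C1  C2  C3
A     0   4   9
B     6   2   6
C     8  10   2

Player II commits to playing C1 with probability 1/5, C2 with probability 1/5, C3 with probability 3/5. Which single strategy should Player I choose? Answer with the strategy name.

Expected payoff of A: (1/5)·0 + (1/5)·4 + (3/5)·9 = 31/5.
Expected payoff of B: (1/5)·6 + (1/5)·2 + (3/5)·6 = 26/5.
Expected payoff of C: (1/5)·8 + (1/5)·10 + (3/5)·2 = 24/5.
The largest is 31/5, so Player I's best response is A.

A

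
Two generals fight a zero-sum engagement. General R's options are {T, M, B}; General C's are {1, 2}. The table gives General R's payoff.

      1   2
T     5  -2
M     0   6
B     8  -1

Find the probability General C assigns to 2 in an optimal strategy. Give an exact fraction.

8/15

Row minima: T → -2, M → 0, B → -1; maximin = 0.
Column maxima: 1 → 8, 2 → 6; minimax = 6.
0 ≠ 6, so there is no saddle point; optimal play is mixed.
T is strictly dominated by B, so General R never plays it.
On the remaining 2×2 (M, B vs 1, 2):
Let General R play M with probability p. Expected payoff against 1: 0p + 8(1−p) = −8p + 8; against 2: 6p + (-1)(1−p) = 7p − 1.
Setting these equal: −8p + 8 = 7p − 1 ⇒ −15p = -9 ⇒ p = 3/5, and the value is (-8)·(3/5) + 8 = 16/5.
For General C: with q = P(1), equating M's and B's payoffs gives −6q + 6 = 9q − 1 ⇒ q = 7/15.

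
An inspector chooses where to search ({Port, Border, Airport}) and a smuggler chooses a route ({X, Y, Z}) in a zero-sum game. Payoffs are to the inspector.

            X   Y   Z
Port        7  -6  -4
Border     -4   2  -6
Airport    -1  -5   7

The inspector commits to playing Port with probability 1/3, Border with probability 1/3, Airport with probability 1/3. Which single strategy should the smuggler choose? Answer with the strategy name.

Y

If the smuggler plays X, the inspector's expected payoff is (1/3)·7 + (1/3)·(-4) + (1/3)·(-1) = 2/3.
If the smuggler plays Y, the inspector's expected payoff is (1/3)·(-6) + (1/3)·2 + (1/3)·(-5) = -3.
If the smuggler plays Z, the inspector's expected payoff is (1/3)·(-4) + (1/3)·(-6) + (1/3)·7 = -1.
The smuggler minimizes the inspector's payoff; the smallest is -3, so the best response is Y.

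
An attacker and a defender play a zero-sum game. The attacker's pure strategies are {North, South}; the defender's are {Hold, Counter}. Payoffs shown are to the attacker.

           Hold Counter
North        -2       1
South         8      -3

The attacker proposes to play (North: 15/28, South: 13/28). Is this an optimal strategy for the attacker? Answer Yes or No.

Against Hold this mix gives (15/28)·(-2) + (13/28)·8 = 37/14.
Against Counter this mix gives (15/28)·1 + (13/28)·(-3) = -6/7.
The defender will play Counter, holding the attacker to -6/7. Shifting weight toward the row that does better against Counter would raise this floor (the equalizing mix achieves 1/7 against both Counter and Hold), so the proposed strategy is not optimal.

No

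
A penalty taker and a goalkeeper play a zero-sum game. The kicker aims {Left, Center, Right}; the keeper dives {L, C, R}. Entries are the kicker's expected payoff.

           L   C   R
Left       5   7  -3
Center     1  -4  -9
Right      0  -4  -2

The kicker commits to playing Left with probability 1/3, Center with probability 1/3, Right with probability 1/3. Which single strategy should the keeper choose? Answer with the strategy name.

If the keeper plays L, the kicker's expected payoff is (1/3)·5 + (1/3)·1 + (1/3)·0 = 2.
If the keeper plays C, the kicker's expected payoff is (1/3)·7 + (1/3)·(-4) + (1/3)·(-4) = -1/3.
If the keeper plays R, the kicker's expected payoff is (1/3)·(-3) + (1/3)·(-9) + (1/3)·(-2) = -14/3.
The keeper minimizes the kicker's payoff; the smallest is -14/3, so the best response is R.

R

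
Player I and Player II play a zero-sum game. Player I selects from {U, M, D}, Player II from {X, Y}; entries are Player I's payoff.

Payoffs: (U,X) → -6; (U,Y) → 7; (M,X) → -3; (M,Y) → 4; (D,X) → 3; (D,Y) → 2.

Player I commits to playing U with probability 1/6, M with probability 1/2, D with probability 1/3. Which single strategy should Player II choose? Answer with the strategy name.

If Player II plays X, Player I's expected payoff is (1/6)·(-6) + (1/2)·(-3) + (1/3)·3 = -3/2.
If Player II plays Y, Player I's expected payoff is (1/6)·7 + (1/2)·4 + (1/3)·2 = 23/6.
Player II minimizes Player I's payoff; the smallest is -3/2, so the best response is X.

X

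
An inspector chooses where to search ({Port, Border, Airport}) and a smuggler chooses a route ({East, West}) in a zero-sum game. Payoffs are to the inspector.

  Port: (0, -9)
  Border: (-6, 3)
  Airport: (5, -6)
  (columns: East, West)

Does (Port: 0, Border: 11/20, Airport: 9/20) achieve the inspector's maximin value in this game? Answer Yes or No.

Against East this mix gives (11/20)·(-6) + (9/20)·5 = -21/20.
Against West this mix gives (11/20)·3 + (9/20)·(-6) = -21/20.
All of the smuggler's active replies (East, West) yield -21/20, and no column does worse for the inspector. The mix makes the smuggler indifferent and guarantees -21/20, so it is optimal.

Yes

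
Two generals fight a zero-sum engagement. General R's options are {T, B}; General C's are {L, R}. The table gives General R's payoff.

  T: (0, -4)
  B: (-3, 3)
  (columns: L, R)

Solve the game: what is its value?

Row minima: T → -4, B → -3; maximin = -3.
Column maxima: L → 0, R → 3; minimax = 0.
-3 ≠ 0, so there is no saddle point; optimal play is mixed.
Let General R play T with probability p. Expected payoff against L: 0p + (-3)(1−p) = 3p − 3; against R: (-4)p + 3(1−p) = −7p + 3.
Setting these equal: 3p − 3 = −7p + 3 ⇒ 10p = 6 ⇒ p = 3/5, and the value is (3)·(3/5) − 3 = -6/5.
For General C: with q = P(L), equating T's and B's payoffs gives 4q − 4 = −6q + 3 ⇒ q = 7/10.

-6/5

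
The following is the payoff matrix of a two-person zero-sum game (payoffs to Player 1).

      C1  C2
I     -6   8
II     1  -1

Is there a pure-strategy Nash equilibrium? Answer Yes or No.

No

Row minima: I → -6, II → -1; maximin = -1.
Column maxima: C1 → 1, C2 → 8; minimax = 1.
-1 ≠ 1, so no pure-strategy equilibrium exists.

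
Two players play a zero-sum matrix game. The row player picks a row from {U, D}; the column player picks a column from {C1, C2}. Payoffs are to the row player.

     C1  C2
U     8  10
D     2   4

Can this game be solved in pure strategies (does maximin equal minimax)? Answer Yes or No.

Yes

Row minima: U → 8, D → 2; maximin = 8.
Column maxima: C1 → 8, C2 → 10; minimax = 8.
maximin = minimax = 8, so a saddle point exists.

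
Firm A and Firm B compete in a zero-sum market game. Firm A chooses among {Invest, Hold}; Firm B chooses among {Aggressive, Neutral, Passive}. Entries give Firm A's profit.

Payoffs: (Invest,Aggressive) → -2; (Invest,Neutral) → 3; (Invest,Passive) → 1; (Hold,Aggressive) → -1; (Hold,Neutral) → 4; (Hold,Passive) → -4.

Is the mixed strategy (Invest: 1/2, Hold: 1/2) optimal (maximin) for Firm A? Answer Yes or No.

Yes

Against Aggressive this mix gives (1/2)·(-2) + (1/2)·(-1) = -3/2.
Against Neutral this mix gives (1/2)·3 + (1/2)·4 = 7/2.
Against Passive this mix gives (1/2)·1 + (1/2)·(-4) = -3/2.
All of Firm B's active replies (Aggressive, Passive) yield -3/2, and no column does worse for Firm A. The mix makes Firm B indifferent and guarantees -3/2, so it is optimal.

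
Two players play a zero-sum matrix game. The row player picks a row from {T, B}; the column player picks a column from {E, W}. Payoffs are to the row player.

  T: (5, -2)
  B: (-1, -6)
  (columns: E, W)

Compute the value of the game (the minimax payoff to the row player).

Row minima: T → -2, B → -6; maximin = -2.
Column maxima: E → 5, W → -2; minimax = -2.
Since maximin = minimax = -2, there is a saddle point and the value is -2.

-2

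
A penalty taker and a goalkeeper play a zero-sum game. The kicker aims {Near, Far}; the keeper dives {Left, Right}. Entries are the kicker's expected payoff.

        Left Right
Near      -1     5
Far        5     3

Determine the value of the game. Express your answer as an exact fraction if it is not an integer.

Row minima: Near → -1, Far → 3; maximin = 3.
Column maxima: Left → 5, Right → 5; minimax = 5.
3 ≠ 5, so there is no saddle point; optimal play is mixed.
Let the kicker play Near with probability p. Expected payoff against Left: (-1)p + 5(1−p) = −6p + 5; against Right: 5p + 3(1−p) = 2p + 3.
Setting these equal: −6p + 5 = 2p + 3 ⇒ −8p = -2 ⇒ p = 1/4, and the value is (-6)·(1/4) + 5 = 7/2.
For the keeper: with q = P(Left), equating Near's and Far's payoffs gives −6q + 5 = 2q + 3 ⇒ q = 1/4.

7/2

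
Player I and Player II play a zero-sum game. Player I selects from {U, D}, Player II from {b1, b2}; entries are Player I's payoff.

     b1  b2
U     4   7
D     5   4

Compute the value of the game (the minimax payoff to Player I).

19/4

Row minima: U → 4, D → 4; maximin = 4.
Column maxima: b1 → 5, b2 → 7; minimax = 5.
4 ≠ 5, so there is no saddle point; optimal play is mixed.
Let Player I play U with probability p. Expected payoff against b1: 4p + 5(1−p) = −p + 5; against b2: 7p + 4(1−p) = 3p + 4.
Setting these equal: −p + 5 = 3p + 4 ⇒ −4p = -1 ⇒ p = 1/4, and the value is (-1)·(1/4) + 5 = 19/4.
For Player II: with q = P(b1), equating U's and D's payoffs gives −3q + 7 = q + 4 ⇒ q = 3/4.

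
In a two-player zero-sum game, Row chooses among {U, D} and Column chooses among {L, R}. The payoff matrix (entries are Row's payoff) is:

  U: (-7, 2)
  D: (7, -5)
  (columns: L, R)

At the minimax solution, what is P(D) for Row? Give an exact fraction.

Row minima: U → -7, D → -5; maximin = -5.
Column maxima: L → 7, R → 2; minimax = 2.
-5 ≠ 2, so there is no saddle point; optimal play is mixed.
Let Row play U with probability p. Expected payoff against L: (-7)p + 7(1−p) = −14p + 7; against R: 2p + (-5)(1−p) = 7p − 5.
Setting these equal: −14p + 7 = 7p − 5 ⇒ −21p = -12 ⇒ p = 4/7, and the value is (-14)·(4/7) + 7 = -1.
For Column: with q = P(L), equating U's and D's payoffs gives −9q + 2 = 12q − 5 ⇒ q = 1/3.

3/7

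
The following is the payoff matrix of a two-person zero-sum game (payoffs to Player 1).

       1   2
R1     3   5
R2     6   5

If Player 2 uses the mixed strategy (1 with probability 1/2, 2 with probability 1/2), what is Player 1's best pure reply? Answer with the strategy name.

Expected payoff of R1: (1/2)·3 + (1/2)·5 = 4.
Expected payoff of R2: (1/2)·6 + (1/2)·5 = 11/2.
The largest is 11/2, so Player 1's best response is R2.

R2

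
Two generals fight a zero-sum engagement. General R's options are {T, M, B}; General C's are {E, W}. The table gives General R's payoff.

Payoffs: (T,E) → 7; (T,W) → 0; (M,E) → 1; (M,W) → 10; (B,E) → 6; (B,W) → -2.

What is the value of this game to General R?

Row minima: T → 0, M → 1, B → -2; maximin = 1.
Column maxima: E → 7, W → 10; minimax = 7.
1 ≠ 7, so there is no saddle point; optimal play is mixed.
B is strictly dominated by T, so General R never plays it.
On the remaining 2×2 (T, M vs E, W):
Let General R play T with probability p. Expected payoff against E: 7p + 1(1−p) = 6p + 1; against W: 0p + 10(1−p) = −10p + 10.
Setting these equal: 6p + 1 = −10p + 10 ⇒ 16p = 9 ⇒ p = 9/16, and the value is (6)·(9/16) + 1 = 35/8.
For General C: with q = P(E), equating T's and M's payoffs gives 7q = −9q + 10 ⇒ q = 5/8.

35/8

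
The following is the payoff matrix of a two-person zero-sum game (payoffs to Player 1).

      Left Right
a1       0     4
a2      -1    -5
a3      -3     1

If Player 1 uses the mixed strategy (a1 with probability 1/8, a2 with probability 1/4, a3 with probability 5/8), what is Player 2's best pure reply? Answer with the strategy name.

If Player 2 plays Left, Player 1's expected payoff is (1/8)·0 + (1/4)·(-1) + (5/8)·(-3) = -17/8.
If Player 2 plays Right, Player 1's expected payoff is (1/8)·4 + (1/4)·(-5) + (5/8)·1 = -1/8.
Player 2 minimizes Player 1's payoff; the smallest is -17/8, so the best response is Left.

Left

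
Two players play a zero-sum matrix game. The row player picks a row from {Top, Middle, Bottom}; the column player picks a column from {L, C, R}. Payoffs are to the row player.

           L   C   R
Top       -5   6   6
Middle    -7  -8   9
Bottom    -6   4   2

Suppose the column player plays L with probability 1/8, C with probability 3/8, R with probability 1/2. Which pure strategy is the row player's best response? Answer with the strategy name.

Expected payoff of Top: (1/8)·(-5) + (3/8)·6 + (1/2)·6 = 37/8.
Expected payoff of Middle: (1/8)·(-7) + (3/8)·(-8) + (1/2)·9 = 5/8.
Expected payoff of Bottom: (1/8)·(-6) + (3/8)·4 + (1/2)·2 = 7/4.
The largest is 37/8, so the row player's best response is Top.

Top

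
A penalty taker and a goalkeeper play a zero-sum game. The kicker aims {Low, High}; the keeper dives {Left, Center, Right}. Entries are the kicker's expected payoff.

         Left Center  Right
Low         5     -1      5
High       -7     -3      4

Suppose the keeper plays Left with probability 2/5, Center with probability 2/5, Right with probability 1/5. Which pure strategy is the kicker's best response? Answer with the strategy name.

Low

Expected payoff of Low: (2/5)·5 + (2/5)·(-1) + (1/5)·5 = 13/5.
Expected payoff of High: (2/5)·(-7) + (2/5)·(-3) + (1/5)·4 = -16/5.
The largest is 13/5, so the kicker's best response is Low.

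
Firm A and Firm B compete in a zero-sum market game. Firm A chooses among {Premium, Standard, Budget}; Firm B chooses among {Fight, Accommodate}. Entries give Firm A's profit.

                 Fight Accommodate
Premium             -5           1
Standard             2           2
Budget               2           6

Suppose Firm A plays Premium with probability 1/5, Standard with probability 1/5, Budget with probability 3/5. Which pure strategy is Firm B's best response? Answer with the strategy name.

If Firm B plays Fight, Firm A's expected payoff is (1/5)·(-5) + (1/5)·2 + (3/5)·2 = 3/5.
If Firm B plays Accommodate, Firm A's expected payoff is (1/5)·1 + (1/5)·2 + (3/5)·6 = 21/5.
Firm B minimizes Firm A's payoff; the smallest is 3/5, so the best response is Fight.

Fight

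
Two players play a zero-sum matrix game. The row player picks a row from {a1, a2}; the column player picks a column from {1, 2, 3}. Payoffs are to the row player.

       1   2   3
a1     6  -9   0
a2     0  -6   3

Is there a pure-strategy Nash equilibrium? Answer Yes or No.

Row minima: a1 → -9, a2 → -6; maximin = -6.
Column maxima: 1 → 6, 2 → -6, 3 → 3; minimax = -6.
maximin = minimax = -6, so a saddle point exists.

Yes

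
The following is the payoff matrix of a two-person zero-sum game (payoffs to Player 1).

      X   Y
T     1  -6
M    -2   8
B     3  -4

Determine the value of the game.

16/17

Row minima: T → -6, M → -2, B → -4; maximin = -2.
Column maxima: X → 3, Y → 8; minimax = 3.
-2 ≠ 3, so there is no saddle point; optimal play is mixed.
T is strictly dominated by B, so Player 1 never plays it.
On the remaining 2×2 (M, B vs X, Y):
Let Player 1 play M with probability p. Expected payoff against X: (-2)p + 3(1−p) = −5p + 3; against Y: 8p + (-4)(1−p) = 12p − 4.
Setting these equal: −5p + 3 = 12p − 4 ⇒ −17p = -7 ⇒ p = 7/17, and the value is (-5)·(7/17) + 3 = 16/17.
For Player 2: with q = P(X), equating M's and B's payoffs gives −10q + 8 = 7q − 4 ⇒ q = 12/17.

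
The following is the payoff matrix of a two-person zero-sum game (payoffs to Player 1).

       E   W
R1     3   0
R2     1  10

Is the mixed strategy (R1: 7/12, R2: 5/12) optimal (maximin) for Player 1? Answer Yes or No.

Against E this mix gives (7/12)·3 + (5/12)·1 = 13/6.
Against W this mix gives (7/12)·0 + (5/12)·10 = 25/6.
Player 2 will play E, holding Player 1 to 13/6. Shifting weight toward the row that does better against E would raise this floor (the equalizing mix achieves 5/2 against both E and W), so the proposed strategy is not optimal.

No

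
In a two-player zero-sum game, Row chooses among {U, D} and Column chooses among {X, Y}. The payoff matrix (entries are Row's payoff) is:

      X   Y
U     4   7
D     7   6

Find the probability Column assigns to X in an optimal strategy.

Row minima: U → 4, D → 6; maximin = 6.
Column maxima: X → 7, Y → 7; minimax = 7.
6 ≠ 7, so there is no saddle point; optimal play is mixed.
Let Row play U with probability p. Expected payoff against X: 4p + 7(1−p) = −3p + 7; against Y: 7p + 6(1−p) = p + 6.
Setting these equal: −3p + 7 = p + 6 ⇒ −4p = -1 ⇒ p = 1/4, and the value is (-3)·(1/4) + 7 = 25/4.
For Column: with q = P(X), equating U's and D's payoffs gives −3q + 7 = q + 6 ⇒ q = 1/4.

1/4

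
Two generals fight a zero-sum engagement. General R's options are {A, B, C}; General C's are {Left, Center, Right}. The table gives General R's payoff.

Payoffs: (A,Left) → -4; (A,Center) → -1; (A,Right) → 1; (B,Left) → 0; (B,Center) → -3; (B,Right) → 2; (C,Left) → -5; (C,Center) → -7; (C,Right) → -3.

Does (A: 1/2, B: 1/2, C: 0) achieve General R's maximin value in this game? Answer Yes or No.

Yes

Against Left this mix gives (1/2)·(-4) + (1/2)·0 = -2.
Against Center this mix gives (1/2)·(-1) + (1/2)·(-3) = -2.
Against Right this mix gives (1/2)·1 + (1/2)·2 = 3/2.
All of General C's active replies (Left, Center) yield -2, and no column does worse for General R. The mix makes General C indifferent and guarantees -2, so it is optimal.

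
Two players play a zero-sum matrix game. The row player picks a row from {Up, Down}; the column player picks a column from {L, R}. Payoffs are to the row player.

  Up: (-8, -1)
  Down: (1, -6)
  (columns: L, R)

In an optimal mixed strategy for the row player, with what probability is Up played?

1/2

Row minima: Up → -8, Down → -6; maximin = -6.
Column maxima: L → 1, R → -1; minimax = -1.
-6 ≠ -1, so there is no saddle point; optimal play is mixed.
Let the row player play Up with probability p. Expected payoff against L: (-8)p + 1(1−p) = −9p + 1; against R: (-1)p + (-6)(1−p) = 5p − 6.
Setting these equal: −9p + 1 = 5p − 6 ⇒ −14p = -7 ⇒ p = 1/2, and the value is (-9)·(1/2) + 1 = -7/2.
For the column player: with q = P(L), equating Up's and Down's payoffs gives −7q − 1 = 7q − 6 ⇒ q = 5/14.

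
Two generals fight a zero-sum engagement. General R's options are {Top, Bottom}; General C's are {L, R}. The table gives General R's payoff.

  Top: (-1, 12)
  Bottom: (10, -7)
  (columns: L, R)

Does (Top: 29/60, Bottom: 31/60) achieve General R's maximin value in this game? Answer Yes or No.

No

Against L this mix gives (29/60)·(-1) + (31/60)·10 = 281/60.
Against R this mix gives (29/60)·12 + (31/60)·(-7) = 131/60.
General C will play R, holding General R to 131/60. Shifting weight toward the row that does better against R would raise this floor (the equalizing mix achieves 113/30 against both R and L), so the proposed strategy is not optimal.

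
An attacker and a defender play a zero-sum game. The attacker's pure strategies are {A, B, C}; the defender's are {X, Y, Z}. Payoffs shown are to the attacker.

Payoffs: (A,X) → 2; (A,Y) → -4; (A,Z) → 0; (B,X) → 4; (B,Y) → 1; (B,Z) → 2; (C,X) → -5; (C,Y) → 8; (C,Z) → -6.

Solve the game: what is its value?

Row minima: A → -4, B → 1, C → -6; maximin = 1.
Column maxima: X → 4, Y → 8, Z → 2; minimax = 2.
1 ≠ 2, so there is no saddle point; optimal play is mixed.
A is strictly dominated by B, so the attacker never plays it.
X is strictly dominated by Z (it gives the attacker strictly more in every row), so the defender never plays it.
On the remaining 2×2 (B, C vs Y, Z):
Let the attacker play B with probability p. Expected payoff against Y: 1p + 8(1−p) = −7p + 8; against Z: 2p + (-6)(1−p) = 8p − 6.
Setting these equal: −7p + 8 = 8p − 6 ⇒ −15p = -14 ⇒ p = 14/15, and the value is (-7)·(14/15) + 8 = 22/15.
For the defender: with q = P(Y), equating B's and C's payoffs gives −q + 2 = 14q − 6 ⇒ q = 8/15.

22/15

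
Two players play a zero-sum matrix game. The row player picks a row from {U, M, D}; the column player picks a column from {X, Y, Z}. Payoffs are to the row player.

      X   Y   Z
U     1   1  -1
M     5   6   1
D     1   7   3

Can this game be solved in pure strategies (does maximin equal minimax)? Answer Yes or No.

Row minima: U → -1, M → 1, D → 1; maximin = 1.
Column maxima: X → 5, Y → 7, Z → 3; minimax = 3.
1 ≠ 3, so no pure-strategy equilibrium exists.

No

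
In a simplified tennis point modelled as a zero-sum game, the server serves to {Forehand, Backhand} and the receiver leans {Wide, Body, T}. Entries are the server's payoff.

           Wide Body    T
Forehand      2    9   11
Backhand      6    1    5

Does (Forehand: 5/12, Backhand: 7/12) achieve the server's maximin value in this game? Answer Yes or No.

Yes

Against Wide this mix gives (5/12)·2 + (7/12)·6 = 13/3.
Against Body this mix gives (5/12)·9 + (7/12)·1 = 13/3.
Against T this mix gives (5/12)·11 + (7/12)·5 = 15/2.
All of the receiver's active replies (Wide, Body) yield 13/3, and no column does worse for the server. The mix makes the receiver indifferent and guarantees 13/3, so it is optimal.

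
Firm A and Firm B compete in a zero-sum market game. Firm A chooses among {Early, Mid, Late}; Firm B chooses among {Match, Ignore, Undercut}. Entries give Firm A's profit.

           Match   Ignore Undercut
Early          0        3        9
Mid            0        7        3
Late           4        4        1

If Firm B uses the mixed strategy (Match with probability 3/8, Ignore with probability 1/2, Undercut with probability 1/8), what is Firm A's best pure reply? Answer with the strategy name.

Expected payoff of Early: (3/8)·0 + (1/2)·3 + (1/8)·9 = 21/8.
Expected payoff of Mid: (3/8)·0 + (1/2)·7 + (1/8)·3 = 31/8.
Expected payoff of Late: (3/8)·4 + (1/2)·4 + (1/8)·1 = 29/8.
The largest is 31/8, so Firm A's best response is Mid.

Mid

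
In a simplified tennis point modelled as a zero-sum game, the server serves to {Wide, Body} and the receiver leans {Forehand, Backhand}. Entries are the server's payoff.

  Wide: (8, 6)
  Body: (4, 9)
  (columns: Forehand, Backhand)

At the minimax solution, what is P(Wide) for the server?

5/7

Row minima: Wide → 6, Body → 4; maximin = 6.
Column maxima: Forehand → 8, Backhand → 9; minimax = 8.
6 ≠ 8, so there is no saddle point; optimal play is mixed.
Let the server play Wide with probability p. Expected payoff against Forehand: 8p + 4(1−p) = 4p + 4; against Backhand: 6p + 9(1−p) = −3p + 9.
Setting these equal: 4p + 4 = −3p + 9 ⇒ 7p = 5 ⇒ p = 5/7, and the value is (4)·(5/7) + 4 = 48/7.
For the receiver: with q = P(Forehand), equating Wide's and Body's payoffs gives 2q + 6 = −5q + 9 ⇒ q = 3/7.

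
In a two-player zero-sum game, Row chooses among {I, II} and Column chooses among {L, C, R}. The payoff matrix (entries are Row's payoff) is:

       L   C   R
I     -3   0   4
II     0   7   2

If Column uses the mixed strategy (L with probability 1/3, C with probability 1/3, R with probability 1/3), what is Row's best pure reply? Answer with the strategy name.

II

Expected payoff of I: (1/3)·(-3) + (1/3)·0 + (1/3)·4 = 1/3.
Expected payoff of II: (1/3)·0 + (1/3)·7 + (1/3)·2 = 3.
The largest is 3, so Row's best response is II.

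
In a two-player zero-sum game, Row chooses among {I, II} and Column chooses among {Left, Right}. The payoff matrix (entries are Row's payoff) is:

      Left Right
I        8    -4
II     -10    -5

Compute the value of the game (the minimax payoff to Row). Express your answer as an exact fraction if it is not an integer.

Row minima: I → -4, II → -10; maximin = -4.
Column maxima: Left → 8, Right → -4; minimax = -4.
Since maximin = minimax = -4, there is a saddle point and the value is -4.

-4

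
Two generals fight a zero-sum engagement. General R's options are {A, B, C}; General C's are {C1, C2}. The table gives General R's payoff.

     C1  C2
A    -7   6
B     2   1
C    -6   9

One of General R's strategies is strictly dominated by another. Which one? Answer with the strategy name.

A

C gives a strictly higher payoff than A against every column: -6 > -7, 9 > 6.
So A is strictly dominated and General R never plays it.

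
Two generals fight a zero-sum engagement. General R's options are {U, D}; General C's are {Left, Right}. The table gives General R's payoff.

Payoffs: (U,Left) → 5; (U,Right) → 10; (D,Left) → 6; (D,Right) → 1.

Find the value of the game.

Row minima: U → 5, D → 1; maximin = 5.
Column maxima: Left → 6, Right → 10; minimax = 6.
5 ≠ 6, so there is no saddle point; optimal play is mixed.
Let General R play U with probability p. Expected payoff against Left: 5p + 6(1−p) = −p + 6; against Right: 10p + 1(1−p) = 9p + 1.
Setting these equal: −p + 6 = 9p + 1 ⇒ −10p = -5 ⇒ p = 1/2, and the value is (-1)·(1/2) + 6 = 11/2.
For General C: with q = P(Left), equating U's and D's payoffs gives −5q + 10 = 5q + 1 ⇒ q = 9/10.

11/2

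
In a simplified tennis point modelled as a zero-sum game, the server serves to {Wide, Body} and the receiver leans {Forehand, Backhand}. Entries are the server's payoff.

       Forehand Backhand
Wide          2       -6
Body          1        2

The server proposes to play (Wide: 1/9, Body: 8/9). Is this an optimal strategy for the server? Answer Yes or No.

Yes

Against Forehand this mix gives (1/9)·2 + (8/9)·1 = 10/9.
Against Backhand this mix gives (1/9)·(-6) + (8/9)·2 = 10/9.
All of the receiver's active replies (Forehand, Backhand) yield 10/9, and no column does worse for the server. The mix makes the receiver indifferent and guarantees 10/9, so it is optimal.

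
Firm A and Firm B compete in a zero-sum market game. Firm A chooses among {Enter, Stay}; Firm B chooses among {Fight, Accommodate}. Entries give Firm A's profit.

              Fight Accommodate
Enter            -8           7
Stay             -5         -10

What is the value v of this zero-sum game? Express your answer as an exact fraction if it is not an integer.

-23/4

Row minima: Enter → -8, Stay → -10; maximin = -8.
Column maxima: Fight → -5, Accommodate → 7; minimax = -5.
-8 ≠ -5, so there is no saddle point; optimal play is mixed.
Let Firm A play Enter with probability p. Expected payoff against Fight: (-8)p + (-5)(1−p) = −3p − 5; against Accommodate: 7p + (-10)(1−p) = 17p − 10.
Setting these equal: −3p − 5 = 17p − 10 ⇒ −20p = -5 ⇒ p = 1/4, and the value is (-3)·(1/4) − 5 = -23/4.
For Firm B: with q = P(Fight), equating Enter's and Stay's payoffs gives −15q + 7 = 5q − 10 ⇒ q = 17/20.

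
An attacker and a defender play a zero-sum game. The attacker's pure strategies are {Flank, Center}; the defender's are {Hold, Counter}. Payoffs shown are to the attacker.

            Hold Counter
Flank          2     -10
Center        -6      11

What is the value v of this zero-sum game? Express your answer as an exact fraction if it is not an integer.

-38/29

Row minima: Flank → -10, Center → -6; maximin = -6.
Column maxima: Hold → 2, Counter → 11; minimax = 2.
-6 ≠ 2, so there is no saddle point; optimal play is mixed.
Let the attacker play Flank with probability p. Expected payoff against Hold: 2p + (-6)(1−p) = 8p − 6; against Counter: (-10)p + 11(1−p) = −21p + 11.
Setting these equal: 8p − 6 = −21p + 11 ⇒ 29p = 17 ⇒ p = 17/29, and the value is (8)·(17/29) − 6 = -38/29.
For the defender: with q = P(Hold), equating Flank's and Center's payoffs gives 12q − 10 = −17q + 11 ⇒ q = 21/29.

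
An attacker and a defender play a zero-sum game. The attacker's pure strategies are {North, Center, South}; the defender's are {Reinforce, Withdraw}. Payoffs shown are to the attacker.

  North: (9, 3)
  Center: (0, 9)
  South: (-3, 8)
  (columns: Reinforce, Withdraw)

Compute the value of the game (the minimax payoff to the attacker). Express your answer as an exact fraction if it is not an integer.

Row minima: North → 3, Center → 0, South → -3; maximin = 3.
Column maxima: Reinforce → 9, Withdraw → 9; minimax = 9.
3 ≠ 9, so there is no saddle point; optimal play is mixed.
South is strictly dominated by Center, so the attacker never plays it.
On the remaining 2×2 (North, Center vs Reinforce, Withdraw):
Let the attacker play North with probability p. Expected payoff against Reinforce: 9p + 0(1−p) = 9p; against Withdraw: 3p + 9(1−p) = −6p + 9.
Setting these equal: 9p = −6p + 9 ⇒ 15p = 9 ⇒ p = 3/5, and the value is (9)·(3/5) = 27/5.
For the defender: with q = P(Reinforce), equating North's and Center's payoffs gives 6q + 3 = −9q + 9 ⇒ q = 2/5.

27/5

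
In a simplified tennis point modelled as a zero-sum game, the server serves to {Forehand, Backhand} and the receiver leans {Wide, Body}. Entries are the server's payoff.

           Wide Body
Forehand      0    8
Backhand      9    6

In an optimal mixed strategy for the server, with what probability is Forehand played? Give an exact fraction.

3/11

Row minima: Forehand → 0, Backhand → 6; maximin = 6.
Column maxima: Wide → 9, Body → 8; minimax = 8.
6 ≠ 8, so there is no saddle point; optimal play is mixed.
Let the server play Forehand with probability p. Expected payoff against Wide: 0p + 9(1−p) = −9p + 9; against Body: 8p + 6(1−p) = 2p + 6.
Setting these equal: −9p + 9 = 2p + 6 ⇒ −11p = -3 ⇒ p = 3/11, and the value is (-9)·(3/11) + 9 = 72/11.
For the receiver: with q = P(Wide), equating Forehand's and Backhand's payoffs gives −8q + 8 = 3q + 6 ⇒ q = 2/11.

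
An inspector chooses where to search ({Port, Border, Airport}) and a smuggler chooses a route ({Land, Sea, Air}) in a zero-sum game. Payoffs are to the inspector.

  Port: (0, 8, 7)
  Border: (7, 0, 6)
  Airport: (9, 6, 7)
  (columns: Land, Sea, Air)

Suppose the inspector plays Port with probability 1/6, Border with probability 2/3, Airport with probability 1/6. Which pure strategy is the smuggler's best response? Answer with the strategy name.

Sea

If the smuggler plays Land, the inspector's expected payoff is (1/6)·0 + (2/3)·7 + (1/6)·9 = 37/6.
If the smuggler plays Sea, the inspector's expected payoff is (1/6)·8 + (2/3)·0 + (1/6)·6 = 7/3.
If the smuggler plays Air, the inspector's expected payoff is (1/6)·7 + (2/3)·6 + (1/6)·7 = 19/3.
The smuggler minimizes the inspector's payoff; the smallest is 7/3, so the best response is Sea.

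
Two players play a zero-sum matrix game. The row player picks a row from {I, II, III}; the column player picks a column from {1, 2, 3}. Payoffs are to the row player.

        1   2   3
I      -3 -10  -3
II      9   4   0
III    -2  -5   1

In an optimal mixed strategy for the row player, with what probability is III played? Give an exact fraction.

2/5

Row minima: I → -10, II → 0, III → -5; maximin = 0.
Column maxima: 1 → 9, 2 → 4, 3 → 1; minimax = 1.
0 ≠ 1, so there is no saddle point; optimal play is mixed.
I is strictly dominated by II, so the row player never plays it.
1 is strictly dominated by 2 (it gives the row player strictly more in every row), so the column player never plays it.
On the remaining 2×2 (II, III vs 2, 3):
Let the row player play II with probability p. Expected payoff against 2: 4p + (-5)(1−p) = 9p − 5; against 3: 0p + 1(1−p) = −p + 1.
Setting these equal: 9p − 5 = −p + 1 ⇒ 10p = 6 ⇒ p = 3/5, and the value is (9)·(3/5) − 5 = 2/5.
For the column player: with q = P(2), equating II's and III's payoffs gives 4q = −6q + 1 ⇒ q = 1/10.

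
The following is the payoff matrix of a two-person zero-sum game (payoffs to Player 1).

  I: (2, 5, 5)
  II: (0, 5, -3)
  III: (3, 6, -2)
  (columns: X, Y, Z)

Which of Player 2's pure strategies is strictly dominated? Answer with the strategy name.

Y

X holds Player 1's payoff strictly below Y in every row: 2 < 5, 0 < 5, 3 < 6.
So Y is strictly dominated for Player 2.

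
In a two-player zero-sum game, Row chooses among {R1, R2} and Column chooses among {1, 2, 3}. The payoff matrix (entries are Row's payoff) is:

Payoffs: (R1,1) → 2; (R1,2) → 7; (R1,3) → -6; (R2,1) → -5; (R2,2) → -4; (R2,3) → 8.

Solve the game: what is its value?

Row minima: R1 → -6, R2 → -5; maximin = -5.
Column maxima: 1 → 2, 2 → 7, 3 → 8; minimax = 2.
-5 ≠ 2, so there is no saddle point; optimal play is mixed.
2 is strictly dominated by 1 (it gives Row strictly more in every row), so Column never plays it.
On the remaining 2×2 (R1, R2 vs 1, 3):
Let Row play R1 with probability p. Expected payoff against 1: 2p + (-5)(1−p) = 7p − 5; against 3: (-6)p + 8(1−p) = −14p + 8.
Setting these equal: 7p − 5 = −14p + 8 ⇒ 21p = 13 ⇒ p = 13/21, and the value is (7)·(13/21) − 5 = -2/3.
For Column: with q = P(1), equating R1's and R2's payoffs gives 8q − 6 = −13q + 8 ⇒ q = 2/3.

-2/3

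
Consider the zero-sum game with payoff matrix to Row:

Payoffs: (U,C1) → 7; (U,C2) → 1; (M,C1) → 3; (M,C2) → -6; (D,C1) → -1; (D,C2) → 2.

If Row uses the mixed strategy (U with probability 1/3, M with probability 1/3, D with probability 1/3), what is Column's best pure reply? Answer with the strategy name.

If Column plays C1, Row's expected payoff is (1/3)·7 + (1/3)·3 + (1/3)·(-1) = 3.
If Column plays C2, Row's expected payoff is (1/3)·1 + (1/3)·(-6) + (1/3)·2 = -1.
Column minimizes Row's payoff; the smallest is -1, so the best response is C2.

C2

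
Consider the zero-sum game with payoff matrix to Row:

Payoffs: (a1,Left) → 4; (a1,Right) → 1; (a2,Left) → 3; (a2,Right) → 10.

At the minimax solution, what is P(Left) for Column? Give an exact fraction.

9/10

Row minima: a1 → 1, a2 → 3; maximin = 3.
Column maxima: Left → 4, Right → 10; minimax = 4.
3 ≠ 4, so there is no saddle point; optimal play is mixed.
Let Row play a1 with probability p. Expected payoff against Left: 4p + 3(1−p) = p + 3; against Right: 1p + 10(1−p) = −9p + 10.
Setting these equal: p + 3 = −9p + 10 ⇒ 10p = 7 ⇒ p = 7/10, and the value is (1)·(7/10) + 3 = 37/10.
For Column: with q = P(Left), equating a1's and a2's payoffs gives 3q + 1 = −7q + 10 ⇒ q = 9/10.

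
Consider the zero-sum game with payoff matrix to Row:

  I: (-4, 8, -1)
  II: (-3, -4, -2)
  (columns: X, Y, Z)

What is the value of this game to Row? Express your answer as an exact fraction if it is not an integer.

Row minima: I → -4, II → -4; maximin = -4.
Column maxima: X → -3, Y → 8, Z → -1; minimax = -3.
-4 ≠ -3, so there is no saddle point; optimal play is mixed.
Z is strictly dominated by X (it gives Row strictly more in every row), so Column never plays it.
On the remaining 2×2 (I, II vs X, Y):
Let Row play I with probability p. Expected payoff against X: (-4)p + (-3)(1−p) = −p − 3; against Y: 8p + (-4)(1−p) = 12p − 4.
Setting these equal: −p − 3 = 12p − 4 ⇒ −13p = -1 ⇒ p = 1/13, and the value is (-1)·(1/13) − 3 = -40/13.
For Column: with q = P(X), equating I's and II's payoffs gives −12q + 8 = q − 4 ⇒ q = 12/13.

-40/13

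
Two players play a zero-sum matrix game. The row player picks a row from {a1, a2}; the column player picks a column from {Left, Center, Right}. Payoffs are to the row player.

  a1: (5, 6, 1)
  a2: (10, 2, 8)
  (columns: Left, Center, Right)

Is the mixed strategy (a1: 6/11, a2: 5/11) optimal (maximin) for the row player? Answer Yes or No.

Against Left this mix gives (6/11)·5 + (5/11)·10 = 80/11.
Against Center this mix gives (6/11)·6 + (5/11)·2 = 46/11.
Against Right this mix gives (6/11)·1 + (5/11)·8 = 46/11.
All of the column player's active replies (Center, Right) yield 46/11, and no column does worse for the row player. The mix makes the column player indifferent and guarantees 46/11, so it is optimal.

Yes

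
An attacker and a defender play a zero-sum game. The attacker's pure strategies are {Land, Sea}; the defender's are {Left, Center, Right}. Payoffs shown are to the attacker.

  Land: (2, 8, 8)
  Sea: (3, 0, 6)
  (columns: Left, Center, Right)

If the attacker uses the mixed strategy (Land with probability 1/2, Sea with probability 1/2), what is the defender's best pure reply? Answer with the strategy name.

If the defender plays Left, the attacker's expected payoff is (1/2)·2 + (1/2)·3 = 5/2.
If the defender plays Center, the attacker's expected payoff is (1/2)·8 + (1/2)·0 = 4.
If the defender plays Right, the attacker's expected payoff is (1/2)·8 + (1/2)·6 = 7.
The defender minimizes the attacker's payoff; the smallest is 5/2, so the best response is Left.

Left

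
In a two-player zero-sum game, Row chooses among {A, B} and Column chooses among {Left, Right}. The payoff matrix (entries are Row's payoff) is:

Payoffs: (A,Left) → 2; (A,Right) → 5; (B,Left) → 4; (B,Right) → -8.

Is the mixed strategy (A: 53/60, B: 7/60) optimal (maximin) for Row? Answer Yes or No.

No

Against Left this mix gives (53/60)·2 + (7/60)·4 = 67/30.
Against Right this mix gives (53/60)·5 + (7/60)·(-8) = 209/60.
Column will play Left, holding Row to 67/30. Shifting weight toward the row that does better against Left would raise this floor (the equalizing mix achieves 12/5 against both Left and Right), so the proposed strategy is not optimal.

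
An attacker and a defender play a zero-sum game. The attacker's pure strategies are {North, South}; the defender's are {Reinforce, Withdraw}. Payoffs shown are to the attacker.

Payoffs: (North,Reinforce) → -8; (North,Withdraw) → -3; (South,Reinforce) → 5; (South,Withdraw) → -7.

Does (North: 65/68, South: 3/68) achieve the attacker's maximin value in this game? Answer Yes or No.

No

Against Reinforce this mix gives (65/68)·(-8) + (3/68)·5 = -505/68.
Against Withdraw this mix gives (65/68)·(-3) + (3/68)·(-7) = -54/17.
The defender will play Reinforce, holding the attacker to -505/68. Shifting weight toward the row that does better against Reinforce would raise this floor (the equalizing mix achieves -71/17 against both Reinforce and Withdraw), so the proposed strategy is not optimal.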